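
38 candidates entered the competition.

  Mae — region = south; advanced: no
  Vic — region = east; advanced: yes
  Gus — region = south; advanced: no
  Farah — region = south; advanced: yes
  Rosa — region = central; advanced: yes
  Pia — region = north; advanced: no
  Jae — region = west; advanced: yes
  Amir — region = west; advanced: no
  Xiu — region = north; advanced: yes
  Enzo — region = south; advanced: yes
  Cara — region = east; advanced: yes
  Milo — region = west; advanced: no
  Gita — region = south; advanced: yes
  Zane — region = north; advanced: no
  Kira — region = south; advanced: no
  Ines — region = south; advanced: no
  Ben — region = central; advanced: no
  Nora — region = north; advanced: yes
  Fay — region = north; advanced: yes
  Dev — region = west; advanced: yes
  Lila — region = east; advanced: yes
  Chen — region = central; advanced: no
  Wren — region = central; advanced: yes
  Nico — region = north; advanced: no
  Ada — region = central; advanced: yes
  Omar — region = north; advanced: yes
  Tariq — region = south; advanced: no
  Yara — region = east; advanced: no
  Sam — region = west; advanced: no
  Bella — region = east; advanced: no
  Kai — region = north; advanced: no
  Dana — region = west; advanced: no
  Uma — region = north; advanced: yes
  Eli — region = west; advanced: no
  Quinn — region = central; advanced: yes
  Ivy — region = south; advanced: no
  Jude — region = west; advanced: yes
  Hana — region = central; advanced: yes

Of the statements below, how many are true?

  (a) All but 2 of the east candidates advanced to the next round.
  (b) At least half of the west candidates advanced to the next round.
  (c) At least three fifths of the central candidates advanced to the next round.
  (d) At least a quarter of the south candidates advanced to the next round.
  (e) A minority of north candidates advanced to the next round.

3

(a) east: |A| = 5, |A ∩ B| = 3; needs |A ∖ B| = 2 — true.
(b) west: |A| = 8, |A ∩ B| = 3; needs |A ∩ B| ≥ |A ∖ B| — false.
(c) central: |A| = 7, |A ∩ B| = 5; needs |A ∩ B| / |A| ≥ 3/5 — true.
(d) south: |A| = 9, |A ∩ B| = 3; needs |A ∩ B| / |A| ≥ 1/4 — true.
(e) north: |A| = 9, |A ∩ B| = 5; needs |A ∩ B| < |A ∖ B| — false.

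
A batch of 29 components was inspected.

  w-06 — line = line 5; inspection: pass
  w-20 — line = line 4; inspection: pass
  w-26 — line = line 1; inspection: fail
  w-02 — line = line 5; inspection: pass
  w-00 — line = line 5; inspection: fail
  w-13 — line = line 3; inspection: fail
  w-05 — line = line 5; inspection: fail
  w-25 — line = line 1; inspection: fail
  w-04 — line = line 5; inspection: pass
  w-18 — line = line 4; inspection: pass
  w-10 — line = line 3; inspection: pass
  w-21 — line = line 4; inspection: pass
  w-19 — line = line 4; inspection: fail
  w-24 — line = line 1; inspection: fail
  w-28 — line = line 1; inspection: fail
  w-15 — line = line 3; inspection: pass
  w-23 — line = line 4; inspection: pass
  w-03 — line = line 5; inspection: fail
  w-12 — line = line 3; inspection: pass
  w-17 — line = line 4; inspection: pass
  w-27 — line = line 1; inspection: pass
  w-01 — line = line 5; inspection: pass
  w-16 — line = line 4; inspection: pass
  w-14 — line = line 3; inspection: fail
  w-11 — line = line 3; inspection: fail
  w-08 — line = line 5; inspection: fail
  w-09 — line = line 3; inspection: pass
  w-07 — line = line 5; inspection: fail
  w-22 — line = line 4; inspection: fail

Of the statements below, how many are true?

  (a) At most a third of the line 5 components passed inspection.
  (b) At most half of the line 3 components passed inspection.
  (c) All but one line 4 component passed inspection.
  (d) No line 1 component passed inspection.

0

(a) line 5: |A| = 9, |A ∩ B| = 4; needs |A ∩ B| / |A| ≤ 1/3 — false.
(b) line 3: |A| = 7, |A ∩ B| = 4; needs |A ∩ B| ≤ |A ∖ B| — false.
(c) line 4: |A| = 8, |A ∩ B| = 6; needs |A ∖ B| = 1 — false.
(d) line 1: |A| = 5, |A ∩ B| = 1; needs A ∩ B = ∅ (|A ∩ B| = 0) — false.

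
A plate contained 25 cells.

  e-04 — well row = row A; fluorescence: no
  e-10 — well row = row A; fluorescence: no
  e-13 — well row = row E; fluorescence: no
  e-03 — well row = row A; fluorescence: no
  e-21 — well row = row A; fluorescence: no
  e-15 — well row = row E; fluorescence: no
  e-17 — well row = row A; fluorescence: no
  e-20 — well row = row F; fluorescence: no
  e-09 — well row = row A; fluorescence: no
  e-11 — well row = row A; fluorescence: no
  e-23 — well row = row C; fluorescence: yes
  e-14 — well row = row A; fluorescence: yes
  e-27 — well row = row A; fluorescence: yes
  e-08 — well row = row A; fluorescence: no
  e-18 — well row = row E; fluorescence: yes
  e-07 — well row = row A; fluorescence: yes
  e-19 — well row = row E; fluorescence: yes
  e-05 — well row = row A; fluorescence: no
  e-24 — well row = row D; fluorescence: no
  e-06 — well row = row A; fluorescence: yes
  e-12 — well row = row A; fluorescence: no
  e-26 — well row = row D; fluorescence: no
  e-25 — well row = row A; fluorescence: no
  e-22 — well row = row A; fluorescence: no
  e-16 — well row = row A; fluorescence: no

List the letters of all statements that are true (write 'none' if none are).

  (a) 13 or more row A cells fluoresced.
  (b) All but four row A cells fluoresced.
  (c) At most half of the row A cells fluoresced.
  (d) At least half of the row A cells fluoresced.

|A| = 17, |A ∩ B| = 4, |A ∖ B| = 13.
(a) |A ∩ B| ≥ 13: fails.
(b) |A ∖ B| = 4: fails.
(c) |A ∩ B| ≤ |A ∖ B|: holds.
(d) |A ∩ B| ≥ |A ∖ B|: fails.

(c)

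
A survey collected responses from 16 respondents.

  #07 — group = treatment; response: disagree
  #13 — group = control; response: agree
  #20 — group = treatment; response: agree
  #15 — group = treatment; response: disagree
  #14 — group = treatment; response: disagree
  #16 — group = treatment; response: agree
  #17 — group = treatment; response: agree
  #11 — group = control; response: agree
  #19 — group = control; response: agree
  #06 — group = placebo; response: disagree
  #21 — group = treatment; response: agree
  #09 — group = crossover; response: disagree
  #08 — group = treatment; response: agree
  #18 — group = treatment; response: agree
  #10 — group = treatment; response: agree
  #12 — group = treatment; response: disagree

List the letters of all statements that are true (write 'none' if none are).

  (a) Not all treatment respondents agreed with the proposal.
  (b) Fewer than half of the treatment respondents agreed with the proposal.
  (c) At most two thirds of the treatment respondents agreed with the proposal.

(a), (c)

|A| = 11, |A ∩ B| = 7, |A ∖ B| = 4.
(a) A ⊄ B (|A ∖ B| ≥ 1): holds.
(b) |A ∩ B| < |A ∖ B|: fails.
(c) |A ∩ B| / |A| ≤ 2/3: holds.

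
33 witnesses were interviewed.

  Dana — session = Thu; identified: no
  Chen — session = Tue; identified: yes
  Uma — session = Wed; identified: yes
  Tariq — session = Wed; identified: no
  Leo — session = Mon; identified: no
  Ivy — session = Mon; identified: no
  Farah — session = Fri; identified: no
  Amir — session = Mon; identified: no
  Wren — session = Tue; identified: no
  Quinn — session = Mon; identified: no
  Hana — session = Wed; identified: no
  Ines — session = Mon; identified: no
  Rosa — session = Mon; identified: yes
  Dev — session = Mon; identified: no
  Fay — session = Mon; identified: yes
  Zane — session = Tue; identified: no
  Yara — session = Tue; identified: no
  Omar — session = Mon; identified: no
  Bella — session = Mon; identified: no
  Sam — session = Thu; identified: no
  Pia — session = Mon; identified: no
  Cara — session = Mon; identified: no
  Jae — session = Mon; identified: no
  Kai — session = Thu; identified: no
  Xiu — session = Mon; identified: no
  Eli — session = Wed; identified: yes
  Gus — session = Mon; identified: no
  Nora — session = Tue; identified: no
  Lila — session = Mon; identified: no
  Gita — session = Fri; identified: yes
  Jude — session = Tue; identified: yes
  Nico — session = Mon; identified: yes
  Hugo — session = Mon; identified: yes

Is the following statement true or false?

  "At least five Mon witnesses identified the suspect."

False

Truth condition: |A ∩ B| ≥ 5.
|A| = 18, |A ∩ B| = 4, |A ∖ B| = 14.
|A ∩ B| = 4, so the statement is false.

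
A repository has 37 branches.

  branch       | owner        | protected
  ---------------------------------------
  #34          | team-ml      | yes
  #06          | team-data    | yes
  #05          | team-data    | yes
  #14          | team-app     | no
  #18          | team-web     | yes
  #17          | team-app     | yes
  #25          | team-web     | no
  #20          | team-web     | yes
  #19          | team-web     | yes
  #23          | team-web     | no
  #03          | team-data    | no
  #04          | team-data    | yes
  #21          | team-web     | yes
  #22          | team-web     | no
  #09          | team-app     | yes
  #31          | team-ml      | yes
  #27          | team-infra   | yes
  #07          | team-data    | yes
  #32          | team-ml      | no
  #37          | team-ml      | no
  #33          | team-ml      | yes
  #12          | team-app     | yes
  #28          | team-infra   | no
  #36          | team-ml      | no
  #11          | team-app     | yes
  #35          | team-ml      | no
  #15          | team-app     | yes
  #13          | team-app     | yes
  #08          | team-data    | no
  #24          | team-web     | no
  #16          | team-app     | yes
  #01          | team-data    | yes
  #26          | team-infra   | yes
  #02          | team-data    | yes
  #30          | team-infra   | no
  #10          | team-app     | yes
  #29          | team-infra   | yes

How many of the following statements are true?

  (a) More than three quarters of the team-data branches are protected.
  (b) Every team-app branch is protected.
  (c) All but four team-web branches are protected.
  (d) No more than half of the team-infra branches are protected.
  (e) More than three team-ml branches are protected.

(a) team-data: |A| = 8, |A ∩ B| = 6; needs |A ∩ B| / |A| > 3/4 — false.
(b) team-app: |A| = 9, |A ∩ B| = 8; needs A ⊆ B, i.e. every element of A is in B (|A ∖ B| = 0) — false.
(c) team-web: |A| = 8, |A ∩ B| = 4; needs |A ∖ B| = 4 — true.
(d) team-infra: |A| = 5, |A ∩ B| = 3; needs |A ∩ B| ≤ |A ∖ B| — false.
(e) team-ml: |A| = 7, |A ∩ B| = 3; needs |A ∩ B| > 3 — false.

1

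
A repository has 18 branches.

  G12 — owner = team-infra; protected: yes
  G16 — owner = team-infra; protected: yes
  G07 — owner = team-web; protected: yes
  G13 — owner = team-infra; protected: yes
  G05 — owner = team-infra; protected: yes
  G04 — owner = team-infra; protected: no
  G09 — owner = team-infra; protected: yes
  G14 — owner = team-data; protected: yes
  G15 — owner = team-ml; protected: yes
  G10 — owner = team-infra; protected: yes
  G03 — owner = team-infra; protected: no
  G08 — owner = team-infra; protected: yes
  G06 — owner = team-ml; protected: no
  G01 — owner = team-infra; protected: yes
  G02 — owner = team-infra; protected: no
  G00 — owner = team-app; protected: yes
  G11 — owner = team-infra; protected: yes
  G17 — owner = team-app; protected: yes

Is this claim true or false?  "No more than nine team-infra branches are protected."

The determiner here denotes the relation: |A ∩ B| ≤ 9.
A (the restrictor) = {G12, G16, G13, G05, G04, G09, G10, G03, G08, G01, G02, G11}, |A| = 12.
A ∩ B = {G12, G16, G13, G05, G09, G10, G08, G01, G11}, so |A ∩ B| = 9.
|A ∩ B| = 9, so the statement is true.

True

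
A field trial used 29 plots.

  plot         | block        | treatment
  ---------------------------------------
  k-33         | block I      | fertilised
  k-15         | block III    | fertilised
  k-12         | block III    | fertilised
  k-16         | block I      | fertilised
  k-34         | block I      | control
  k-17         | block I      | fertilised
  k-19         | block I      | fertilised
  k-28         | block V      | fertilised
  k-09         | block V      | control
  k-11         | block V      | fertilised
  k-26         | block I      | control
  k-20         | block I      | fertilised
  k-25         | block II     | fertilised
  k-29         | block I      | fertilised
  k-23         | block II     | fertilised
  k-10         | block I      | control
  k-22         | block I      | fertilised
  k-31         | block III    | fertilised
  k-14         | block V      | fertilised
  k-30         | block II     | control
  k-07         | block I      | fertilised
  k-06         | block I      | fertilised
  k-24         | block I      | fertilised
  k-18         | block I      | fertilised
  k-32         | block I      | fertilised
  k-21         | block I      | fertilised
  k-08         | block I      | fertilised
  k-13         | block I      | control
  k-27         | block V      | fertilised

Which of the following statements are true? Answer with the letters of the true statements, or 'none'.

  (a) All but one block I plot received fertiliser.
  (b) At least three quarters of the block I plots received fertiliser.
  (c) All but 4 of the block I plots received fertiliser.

(b), (c)

|A| = 18, |A ∩ B| = 14, |A ∖ B| = 4.
(a) |A ∖ B| = 1: fails.
(b) |A ∩ B| / |A| ≥ 3/4: holds.
(c) |A ∖ B| = 4: holds.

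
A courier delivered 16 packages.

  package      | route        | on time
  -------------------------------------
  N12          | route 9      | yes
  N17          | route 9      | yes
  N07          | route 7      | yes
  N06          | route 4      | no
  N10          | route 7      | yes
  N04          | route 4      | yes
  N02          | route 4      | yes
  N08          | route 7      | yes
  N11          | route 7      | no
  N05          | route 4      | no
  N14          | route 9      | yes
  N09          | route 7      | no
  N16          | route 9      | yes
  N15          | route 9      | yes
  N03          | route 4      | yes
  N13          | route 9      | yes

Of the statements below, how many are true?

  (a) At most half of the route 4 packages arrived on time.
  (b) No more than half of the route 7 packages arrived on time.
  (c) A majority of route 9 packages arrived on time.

(a) route 4: |A| = 5, |A ∩ B| = 3; needs |A ∩ B| ≤ |A ∖ B| — false.
(b) route 7: |A| = 5, |A ∩ B| = 3; needs |A ∩ B| ≤ |A ∖ B| — false.
(c) route 9: |A| = 6, |A ∩ B| = 6; needs |A ∩ B| > |A ∖ B| — true.

1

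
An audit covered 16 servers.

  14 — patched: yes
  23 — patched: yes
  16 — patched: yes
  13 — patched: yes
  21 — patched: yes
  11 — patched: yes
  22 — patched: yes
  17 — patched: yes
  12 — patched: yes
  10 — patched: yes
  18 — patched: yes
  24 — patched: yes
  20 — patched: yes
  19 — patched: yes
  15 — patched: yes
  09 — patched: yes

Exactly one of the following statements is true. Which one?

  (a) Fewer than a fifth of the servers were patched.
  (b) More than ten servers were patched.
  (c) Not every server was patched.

(b)

|A| = 16, |A ∩ B| = 16, |A ∖ B| = 0.
(a) requires |A ∩ B| / |A| < 1/5: false.
(b) requires |A ∩ B| > 10: true.
(c) requires A ⊄ B (|A ∖ B| ≥ 1): false.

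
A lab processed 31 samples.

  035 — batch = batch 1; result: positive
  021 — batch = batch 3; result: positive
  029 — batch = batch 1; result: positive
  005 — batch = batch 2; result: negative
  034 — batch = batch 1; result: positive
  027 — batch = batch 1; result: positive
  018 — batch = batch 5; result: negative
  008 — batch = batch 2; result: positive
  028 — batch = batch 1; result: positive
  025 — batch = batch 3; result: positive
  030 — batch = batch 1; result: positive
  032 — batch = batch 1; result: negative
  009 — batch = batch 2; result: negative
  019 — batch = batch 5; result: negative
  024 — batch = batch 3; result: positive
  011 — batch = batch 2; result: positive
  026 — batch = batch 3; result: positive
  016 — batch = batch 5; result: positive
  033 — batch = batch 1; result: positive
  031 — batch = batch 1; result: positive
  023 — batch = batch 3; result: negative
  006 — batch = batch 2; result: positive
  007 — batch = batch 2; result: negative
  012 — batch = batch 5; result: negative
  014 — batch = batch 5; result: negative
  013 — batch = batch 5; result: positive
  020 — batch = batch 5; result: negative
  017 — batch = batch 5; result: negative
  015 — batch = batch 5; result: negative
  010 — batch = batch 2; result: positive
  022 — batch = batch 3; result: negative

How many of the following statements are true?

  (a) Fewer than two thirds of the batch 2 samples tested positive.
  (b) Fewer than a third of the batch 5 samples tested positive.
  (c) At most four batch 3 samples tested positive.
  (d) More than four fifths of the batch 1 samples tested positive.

(a) batch 2: |A| = 7, |A ∩ B| = 4; needs |A ∩ B| / |A| < 2/3 — true.
(b) batch 5: |A| = 9, |A ∩ B| = 2; needs |A ∩ B| / |A| < 1/3 — true.
(c) batch 3: |A| = 6, |A ∩ B| = 4; needs |A ∩ B| ≤ 4 — true.
(d) batch 1: |A| = 9, |A ∩ B| = 8; needs |A ∩ B| / |A| > 4/5 — true.

4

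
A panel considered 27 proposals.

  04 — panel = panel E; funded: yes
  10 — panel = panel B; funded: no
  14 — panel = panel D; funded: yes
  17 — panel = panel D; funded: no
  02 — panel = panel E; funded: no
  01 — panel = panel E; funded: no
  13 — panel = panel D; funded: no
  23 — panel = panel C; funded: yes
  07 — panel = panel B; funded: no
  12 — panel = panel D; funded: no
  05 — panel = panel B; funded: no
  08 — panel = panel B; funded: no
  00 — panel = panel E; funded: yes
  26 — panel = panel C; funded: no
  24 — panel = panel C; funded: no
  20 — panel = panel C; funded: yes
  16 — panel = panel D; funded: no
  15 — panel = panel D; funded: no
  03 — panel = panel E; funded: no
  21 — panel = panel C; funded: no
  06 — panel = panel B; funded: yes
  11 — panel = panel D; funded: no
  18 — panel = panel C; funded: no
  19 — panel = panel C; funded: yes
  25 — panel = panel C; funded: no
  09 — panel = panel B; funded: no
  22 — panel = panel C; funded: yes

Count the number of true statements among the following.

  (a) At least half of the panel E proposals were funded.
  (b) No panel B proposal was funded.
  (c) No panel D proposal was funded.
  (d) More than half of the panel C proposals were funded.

0

(a) panel E: |A| = 5, |A ∩ B| = 2; needs |A ∩ B| ≥ |A ∖ B| — false.
(b) panel B: |A| = 6, |A ∩ B| = 1; needs A ∩ B = ∅ (|A ∩ B| = 0) — false.
(c) panel D: |A| = 7, |A ∩ B| = 1; needs A ∩ B = ∅ (|A ∩ B| = 0) — false.
(d) panel C: |A| = 9, |A ∩ B| = 4; needs |A ∩ B| > |A ∖ B| — false.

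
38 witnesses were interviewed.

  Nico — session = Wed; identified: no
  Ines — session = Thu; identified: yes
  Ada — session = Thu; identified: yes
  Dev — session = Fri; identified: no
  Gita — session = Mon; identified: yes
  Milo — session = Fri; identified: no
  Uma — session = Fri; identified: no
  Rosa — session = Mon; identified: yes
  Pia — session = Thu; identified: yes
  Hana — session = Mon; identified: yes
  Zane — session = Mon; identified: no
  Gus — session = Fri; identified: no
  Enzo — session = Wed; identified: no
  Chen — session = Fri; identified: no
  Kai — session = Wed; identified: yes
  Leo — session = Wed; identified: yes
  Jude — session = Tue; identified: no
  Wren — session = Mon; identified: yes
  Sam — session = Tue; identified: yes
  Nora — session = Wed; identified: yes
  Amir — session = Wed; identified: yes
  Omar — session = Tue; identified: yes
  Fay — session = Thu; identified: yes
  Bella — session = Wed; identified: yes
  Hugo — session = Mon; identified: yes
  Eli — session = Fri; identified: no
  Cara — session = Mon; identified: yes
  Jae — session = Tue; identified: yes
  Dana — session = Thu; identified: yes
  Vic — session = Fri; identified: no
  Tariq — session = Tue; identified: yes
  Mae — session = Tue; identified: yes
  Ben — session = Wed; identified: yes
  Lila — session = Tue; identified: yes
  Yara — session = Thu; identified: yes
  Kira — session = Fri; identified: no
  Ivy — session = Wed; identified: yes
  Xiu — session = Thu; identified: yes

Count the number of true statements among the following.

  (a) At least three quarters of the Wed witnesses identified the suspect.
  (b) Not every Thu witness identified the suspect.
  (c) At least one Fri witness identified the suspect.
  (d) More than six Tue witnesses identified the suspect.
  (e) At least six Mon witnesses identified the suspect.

2

(a) Wed: |A| = 9, |A ∩ B| = 7; needs |A ∩ B| / |A| ≥ 3/4 — true.
(b) Thu: |A| = 7, |A ∩ B| = 7; needs A ⊄ B (|A ∖ B| ≥ 1) — false.
(c) Fri: |A| = 8, |A ∩ B| = 0; needs A ∩ B ≠ ∅ (|A ∩ B| ≥ 1) — false.
(d) Tue: |A| = 7, |A ∩ B| = 6; needs |A ∩ B| > 6 — false.
(e) Mon: |A| = 7, |A ∩ B| = 6; needs |A ∩ B| ≥ 6 — true.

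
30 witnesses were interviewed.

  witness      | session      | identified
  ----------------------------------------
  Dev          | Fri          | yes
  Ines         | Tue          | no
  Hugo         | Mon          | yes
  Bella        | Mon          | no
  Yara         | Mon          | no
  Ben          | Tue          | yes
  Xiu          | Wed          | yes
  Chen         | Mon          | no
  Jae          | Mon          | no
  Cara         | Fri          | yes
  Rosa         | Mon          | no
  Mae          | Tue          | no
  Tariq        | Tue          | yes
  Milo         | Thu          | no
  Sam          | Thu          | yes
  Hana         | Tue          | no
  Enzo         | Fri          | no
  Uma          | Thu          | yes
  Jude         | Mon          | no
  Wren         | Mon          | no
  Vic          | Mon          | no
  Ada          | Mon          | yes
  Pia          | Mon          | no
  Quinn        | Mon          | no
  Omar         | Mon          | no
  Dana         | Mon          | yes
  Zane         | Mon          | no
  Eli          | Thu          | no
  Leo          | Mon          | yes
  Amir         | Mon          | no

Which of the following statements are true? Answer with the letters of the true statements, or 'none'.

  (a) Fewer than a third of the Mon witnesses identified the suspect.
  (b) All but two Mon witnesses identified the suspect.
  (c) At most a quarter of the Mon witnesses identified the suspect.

|A| = 17, |A ∩ B| = 4, |A ∖ B| = 13.
(a) |A ∩ B| / |A| < 1/3: holds.
(b) |A ∖ B| = 2: fails.
(c) |A ∩ B| / |A| ≤ 1/4: holds.

(a), (c)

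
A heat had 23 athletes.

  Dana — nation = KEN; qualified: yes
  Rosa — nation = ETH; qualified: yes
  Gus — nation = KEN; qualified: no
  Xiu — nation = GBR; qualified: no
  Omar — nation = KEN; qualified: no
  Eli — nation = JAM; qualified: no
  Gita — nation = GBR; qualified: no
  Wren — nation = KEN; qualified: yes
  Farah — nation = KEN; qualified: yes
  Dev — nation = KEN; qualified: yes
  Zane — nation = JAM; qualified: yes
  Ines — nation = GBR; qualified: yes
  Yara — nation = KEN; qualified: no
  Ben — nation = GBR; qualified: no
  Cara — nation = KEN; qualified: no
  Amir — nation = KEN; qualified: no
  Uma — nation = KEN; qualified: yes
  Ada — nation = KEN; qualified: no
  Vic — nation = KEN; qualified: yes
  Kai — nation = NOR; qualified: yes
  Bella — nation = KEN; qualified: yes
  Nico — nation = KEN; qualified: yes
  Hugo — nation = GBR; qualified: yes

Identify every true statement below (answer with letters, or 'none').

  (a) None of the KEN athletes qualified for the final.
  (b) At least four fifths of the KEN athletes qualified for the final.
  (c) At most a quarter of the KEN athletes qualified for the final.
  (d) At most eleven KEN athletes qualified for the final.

|A| = 14, |A ∩ B| = 8, |A ∖ B| = 6.
(a) A ∩ B = ∅ (|A ∩ B| = 0): fails.
(b) |A ∩ B| / |A| ≥ 4/5: fails.
(c) |A ∩ B| / |A| ≤ 1/4: fails.
(d) |A ∩ B| ≤ 11: holds.

(d)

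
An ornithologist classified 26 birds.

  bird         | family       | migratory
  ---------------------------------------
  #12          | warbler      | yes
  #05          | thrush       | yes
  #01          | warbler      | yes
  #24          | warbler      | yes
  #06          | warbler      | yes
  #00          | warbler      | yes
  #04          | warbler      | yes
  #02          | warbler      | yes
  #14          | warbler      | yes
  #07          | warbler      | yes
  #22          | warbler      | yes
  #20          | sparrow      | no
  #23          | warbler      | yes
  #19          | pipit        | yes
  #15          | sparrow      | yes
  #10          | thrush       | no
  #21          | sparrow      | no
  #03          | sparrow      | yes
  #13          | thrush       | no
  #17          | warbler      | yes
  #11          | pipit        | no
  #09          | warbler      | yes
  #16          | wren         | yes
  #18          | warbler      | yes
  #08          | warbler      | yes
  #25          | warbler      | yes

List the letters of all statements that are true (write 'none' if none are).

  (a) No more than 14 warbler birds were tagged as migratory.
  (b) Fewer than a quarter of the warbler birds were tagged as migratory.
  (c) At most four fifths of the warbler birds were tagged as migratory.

none

|A| = 16, |A ∩ B| = 16, |A ∖ B| = 0.
(a) |A ∩ B| ≤ 14: fails.
(b) |A ∩ B| / |A| < 1/4: fails.
(c) |A ∩ B| / |A| ≤ 4/5: fails.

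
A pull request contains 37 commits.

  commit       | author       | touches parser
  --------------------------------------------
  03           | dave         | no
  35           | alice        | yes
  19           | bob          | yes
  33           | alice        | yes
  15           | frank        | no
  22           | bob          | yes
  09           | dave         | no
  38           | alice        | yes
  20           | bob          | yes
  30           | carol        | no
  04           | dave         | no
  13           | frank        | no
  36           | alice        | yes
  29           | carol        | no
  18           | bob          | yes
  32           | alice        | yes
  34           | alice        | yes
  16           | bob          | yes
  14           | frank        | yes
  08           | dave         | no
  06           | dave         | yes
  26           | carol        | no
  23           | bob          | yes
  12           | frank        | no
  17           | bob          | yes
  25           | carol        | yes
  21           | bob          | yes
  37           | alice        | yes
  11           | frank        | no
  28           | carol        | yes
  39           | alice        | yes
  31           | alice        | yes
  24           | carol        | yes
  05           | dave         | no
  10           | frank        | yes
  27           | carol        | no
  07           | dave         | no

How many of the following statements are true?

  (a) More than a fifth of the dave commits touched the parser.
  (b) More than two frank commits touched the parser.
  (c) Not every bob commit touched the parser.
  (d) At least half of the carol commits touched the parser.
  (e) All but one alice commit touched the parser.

(a) dave: |A| = 7, |A ∩ B| = 1; needs |A ∩ B| / |A| > 1/5 — false.
(b) frank: |A| = 6, |A ∩ B| = 2; needs |A ∩ B| > 2 — false.
(c) bob: |A| = 8, |A ∩ B| = 8; needs A ⊄ B (|A ∖ B| ≥ 1) — false.
(d) carol: |A| = 7, |A ∩ B| = 3; needs |A ∩ B| ≥ |A ∖ B| — false.
(e) alice: |A| = 9, |A ∩ B| = 9; needs |A ∖ B| = 1 — false.

0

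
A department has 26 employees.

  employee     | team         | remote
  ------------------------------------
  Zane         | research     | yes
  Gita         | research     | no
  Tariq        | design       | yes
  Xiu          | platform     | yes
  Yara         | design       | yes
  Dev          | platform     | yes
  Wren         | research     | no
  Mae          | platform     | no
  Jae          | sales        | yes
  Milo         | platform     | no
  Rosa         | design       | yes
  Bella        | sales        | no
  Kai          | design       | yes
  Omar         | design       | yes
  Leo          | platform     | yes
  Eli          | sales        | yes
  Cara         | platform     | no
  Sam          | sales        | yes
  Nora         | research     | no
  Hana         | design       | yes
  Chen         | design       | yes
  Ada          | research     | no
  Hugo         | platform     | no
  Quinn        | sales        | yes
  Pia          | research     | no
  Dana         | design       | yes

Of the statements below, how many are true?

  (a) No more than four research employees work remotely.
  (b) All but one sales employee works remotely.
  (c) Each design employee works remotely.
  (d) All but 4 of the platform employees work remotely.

4

(a) research: |A| = 6, |A ∩ B| = 1; needs |A ∩ B| ≤ 4 — true.
(b) sales: |A| = 5, |A ∩ B| = 4; needs |A ∖ B| = 1 — true.
(c) design: |A| = 8, |A ∩ B| = 8; needs A ⊆ B, i.e. every element of A is in B (|A ∖ B| = 0) — true.
(d) platform: |A| = 7, |A ∩ B| = 3; needs |A ∖ B| = 4 — true.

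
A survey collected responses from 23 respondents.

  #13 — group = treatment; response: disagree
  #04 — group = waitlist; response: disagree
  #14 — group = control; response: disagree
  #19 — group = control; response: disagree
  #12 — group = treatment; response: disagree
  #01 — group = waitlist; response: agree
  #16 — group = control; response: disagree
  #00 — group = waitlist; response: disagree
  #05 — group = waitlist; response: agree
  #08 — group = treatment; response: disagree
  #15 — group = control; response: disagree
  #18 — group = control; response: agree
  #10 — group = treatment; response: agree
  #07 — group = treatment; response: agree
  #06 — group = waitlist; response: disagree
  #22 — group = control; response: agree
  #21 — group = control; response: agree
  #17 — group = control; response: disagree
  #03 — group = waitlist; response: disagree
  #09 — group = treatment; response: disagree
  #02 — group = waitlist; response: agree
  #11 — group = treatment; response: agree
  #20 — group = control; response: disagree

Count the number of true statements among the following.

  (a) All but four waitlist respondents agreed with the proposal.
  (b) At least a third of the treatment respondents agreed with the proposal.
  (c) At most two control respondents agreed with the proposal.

2

(a) waitlist: |A| = 7, |A ∩ B| = 3; needs |A ∖ B| = 4 — true.
(b) treatment: |A| = 7, |A ∩ B| = 3; needs |A ∩ B| / |A| ≥ 1/3 — true.
(c) control: |A| = 9, |A ∩ B| = 3; needs |A ∩ B| ≤ 2 — false.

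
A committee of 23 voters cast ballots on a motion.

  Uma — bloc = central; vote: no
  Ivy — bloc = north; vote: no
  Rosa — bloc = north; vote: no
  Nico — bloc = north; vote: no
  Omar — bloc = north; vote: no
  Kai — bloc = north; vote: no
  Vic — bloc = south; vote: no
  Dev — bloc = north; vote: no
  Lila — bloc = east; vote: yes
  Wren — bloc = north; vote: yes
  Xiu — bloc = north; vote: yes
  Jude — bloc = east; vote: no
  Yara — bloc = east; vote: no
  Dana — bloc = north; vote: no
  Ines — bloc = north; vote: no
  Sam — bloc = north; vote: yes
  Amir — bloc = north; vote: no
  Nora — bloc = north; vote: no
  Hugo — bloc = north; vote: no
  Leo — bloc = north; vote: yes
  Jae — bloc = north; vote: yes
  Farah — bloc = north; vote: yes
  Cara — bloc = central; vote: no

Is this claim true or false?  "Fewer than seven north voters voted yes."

True

Truth condition: |A ∩ B| < 7.
|A| = 17, |A ∩ B| = 6, |A ∖ B| = 11.
|A ∩ B| = 6, so the statement is true.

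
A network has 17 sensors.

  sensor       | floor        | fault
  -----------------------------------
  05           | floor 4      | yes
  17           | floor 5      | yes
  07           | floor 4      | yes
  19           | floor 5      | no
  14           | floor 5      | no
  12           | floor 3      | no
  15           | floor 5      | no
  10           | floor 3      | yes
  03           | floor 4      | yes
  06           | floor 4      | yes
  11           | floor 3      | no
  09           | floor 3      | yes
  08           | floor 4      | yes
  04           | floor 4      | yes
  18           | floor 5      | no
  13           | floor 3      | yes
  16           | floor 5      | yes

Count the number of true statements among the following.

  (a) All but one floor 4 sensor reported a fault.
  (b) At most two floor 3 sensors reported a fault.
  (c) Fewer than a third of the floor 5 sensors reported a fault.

0

(a) floor 4: |A| = 6, |A ∩ B| = 6; needs |A ∖ B| = 1 — false.
(b) floor 3: |A| = 5, |A ∩ B| = 3; needs |A ∩ B| ≤ 2 — false.
(c) floor 5: |A| = 6, |A ∩ B| = 2; needs |A ∩ B| / |A| < 1/3 — false.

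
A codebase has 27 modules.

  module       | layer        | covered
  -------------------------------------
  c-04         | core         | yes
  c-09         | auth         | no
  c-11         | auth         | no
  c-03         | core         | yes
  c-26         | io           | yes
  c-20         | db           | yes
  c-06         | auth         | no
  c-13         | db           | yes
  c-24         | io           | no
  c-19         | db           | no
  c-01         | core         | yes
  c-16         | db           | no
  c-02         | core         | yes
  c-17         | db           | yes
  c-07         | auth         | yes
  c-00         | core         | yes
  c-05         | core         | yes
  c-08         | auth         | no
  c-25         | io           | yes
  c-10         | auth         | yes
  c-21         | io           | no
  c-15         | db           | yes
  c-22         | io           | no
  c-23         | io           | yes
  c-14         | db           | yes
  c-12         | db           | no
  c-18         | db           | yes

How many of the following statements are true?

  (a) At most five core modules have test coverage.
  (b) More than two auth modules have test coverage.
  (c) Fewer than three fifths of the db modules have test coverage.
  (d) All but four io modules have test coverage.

0

(a) core: |A| = 6, |A ∩ B| = 6; needs |A ∩ B| ≤ 5 — false.
(b) auth: |A| = 6, |A ∩ B| = 2; needs |A ∩ B| > 2 — false.
(c) db: |A| = 9, |A ∩ B| = 6; needs |A ∩ B| / |A| < 3/5 — false.
(d) io: |A| = 6, |A ∩ B| = 3; needs |A ∖ B| = 4 — false.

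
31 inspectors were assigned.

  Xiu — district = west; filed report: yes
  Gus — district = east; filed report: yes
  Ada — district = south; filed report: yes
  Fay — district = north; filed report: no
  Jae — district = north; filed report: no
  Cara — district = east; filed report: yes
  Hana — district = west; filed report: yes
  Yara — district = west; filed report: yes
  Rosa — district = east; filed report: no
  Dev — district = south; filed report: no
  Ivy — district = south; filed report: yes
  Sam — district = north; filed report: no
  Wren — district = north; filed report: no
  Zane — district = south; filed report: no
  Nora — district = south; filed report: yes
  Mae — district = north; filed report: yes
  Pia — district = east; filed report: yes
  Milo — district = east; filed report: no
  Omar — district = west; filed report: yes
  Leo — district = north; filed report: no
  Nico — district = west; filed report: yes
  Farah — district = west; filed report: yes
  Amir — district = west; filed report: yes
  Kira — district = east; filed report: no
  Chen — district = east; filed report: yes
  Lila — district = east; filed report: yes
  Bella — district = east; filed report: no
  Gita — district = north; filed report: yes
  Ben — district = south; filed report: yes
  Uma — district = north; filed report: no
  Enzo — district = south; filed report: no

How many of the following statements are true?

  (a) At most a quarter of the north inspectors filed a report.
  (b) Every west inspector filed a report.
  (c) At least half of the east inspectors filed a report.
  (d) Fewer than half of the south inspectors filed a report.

(a) north: |A| = 8, |A ∩ B| = 2; needs |A ∩ B| / |A| ≤ 1/4 — true.
(b) west: |A| = 7, |A ∩ B| = 7; needs A ⊆ B, i.e. every element of A is in B (|A ∖ B| = 0) — true.
(c) east: |A| = 9, |A ∩ B| = 5; needs |A ∩ B| ≥ |A ∖ B| — true.
(d) south: |A| = 7, |A ∩ B| = 4; needs |A ∩ B| < |A ∖ B| — false.

3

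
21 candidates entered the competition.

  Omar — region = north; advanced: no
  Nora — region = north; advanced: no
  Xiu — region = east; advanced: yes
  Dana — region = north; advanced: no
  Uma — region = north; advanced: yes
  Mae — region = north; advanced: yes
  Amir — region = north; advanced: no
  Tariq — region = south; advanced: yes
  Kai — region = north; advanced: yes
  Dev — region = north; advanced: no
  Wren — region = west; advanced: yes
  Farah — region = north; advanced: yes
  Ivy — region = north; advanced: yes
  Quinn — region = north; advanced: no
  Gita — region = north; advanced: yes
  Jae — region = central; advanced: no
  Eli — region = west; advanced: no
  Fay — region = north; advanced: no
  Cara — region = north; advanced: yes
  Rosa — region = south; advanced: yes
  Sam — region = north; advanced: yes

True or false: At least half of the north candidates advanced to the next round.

'At least half of the north candidates advanced to the next round' holds iff |A ∩ B| ≥ |A ∖ B|.
|A| = 15, |A ∩ B| = 8, |A ∖ B| = 7.
8 > 7, so the statement is true.

True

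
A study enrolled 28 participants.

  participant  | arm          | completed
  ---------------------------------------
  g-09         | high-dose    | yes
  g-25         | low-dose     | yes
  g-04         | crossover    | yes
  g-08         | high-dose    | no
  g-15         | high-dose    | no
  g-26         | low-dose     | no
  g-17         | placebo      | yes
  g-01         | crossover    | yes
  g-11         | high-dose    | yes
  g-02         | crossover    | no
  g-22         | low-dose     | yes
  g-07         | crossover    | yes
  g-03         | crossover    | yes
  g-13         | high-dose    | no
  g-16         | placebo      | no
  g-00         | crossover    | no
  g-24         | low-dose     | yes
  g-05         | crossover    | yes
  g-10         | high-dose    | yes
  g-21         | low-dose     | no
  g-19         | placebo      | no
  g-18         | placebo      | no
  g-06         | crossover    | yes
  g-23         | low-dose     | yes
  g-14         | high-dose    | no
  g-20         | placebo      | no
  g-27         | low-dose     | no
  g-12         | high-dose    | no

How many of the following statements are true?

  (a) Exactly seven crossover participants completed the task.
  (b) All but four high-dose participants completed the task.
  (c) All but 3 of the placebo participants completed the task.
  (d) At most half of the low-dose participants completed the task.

(a) crossover: |A| = 8, |A ∩ B| = 6; needs |A ∩ B| = 7 — false.
(b) high-dose: |A| = 8, |A ∩ B| = 3; needs |A ∖ B| = 4 — false.
(c) placebo: |A| = 5, |A ∩ B| = 1; needs |A ∖ B| = 3 — false.
(d) low-dose: |A| = 7, |A ∩ B| = 4; needs |A ∩ B| ≤ |A ∖ B| — false.

0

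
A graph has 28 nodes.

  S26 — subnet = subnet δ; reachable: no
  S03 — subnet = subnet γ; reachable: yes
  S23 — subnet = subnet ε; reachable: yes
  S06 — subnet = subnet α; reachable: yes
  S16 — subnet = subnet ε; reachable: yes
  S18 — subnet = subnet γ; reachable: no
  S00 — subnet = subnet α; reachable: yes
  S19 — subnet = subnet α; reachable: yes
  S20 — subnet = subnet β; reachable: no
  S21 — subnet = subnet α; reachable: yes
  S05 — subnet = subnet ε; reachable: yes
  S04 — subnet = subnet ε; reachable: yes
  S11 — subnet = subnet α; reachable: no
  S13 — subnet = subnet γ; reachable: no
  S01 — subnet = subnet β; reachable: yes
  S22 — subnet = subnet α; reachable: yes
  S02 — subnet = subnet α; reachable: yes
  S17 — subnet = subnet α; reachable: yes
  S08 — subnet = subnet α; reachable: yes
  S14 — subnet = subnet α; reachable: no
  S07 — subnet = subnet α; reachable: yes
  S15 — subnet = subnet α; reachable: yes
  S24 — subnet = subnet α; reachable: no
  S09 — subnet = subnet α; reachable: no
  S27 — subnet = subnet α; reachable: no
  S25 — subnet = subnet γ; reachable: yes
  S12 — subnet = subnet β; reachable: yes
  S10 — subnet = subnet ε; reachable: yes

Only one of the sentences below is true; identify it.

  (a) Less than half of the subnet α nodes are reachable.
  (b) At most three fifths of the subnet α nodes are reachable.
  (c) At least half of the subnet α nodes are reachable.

|A| = 15, |A ∩ B| = 10, |A ∖ B| = 5.
(a) requires |A ∩ B| < |A ∖ B|: false.
(b) requires |A ∩ B| / |A| ≤ 3/5: false.
(c) requires |A ∩ B| ≥ |A ∖ B|: true.

(c)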